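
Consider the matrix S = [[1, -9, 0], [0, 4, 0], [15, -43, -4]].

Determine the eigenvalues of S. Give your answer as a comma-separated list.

Set up det(λI - S) = 0.
Cofactor expansion gives p(λ) = λ^3 - λ^2 - 16λ + 16.
Since p(4) = 0, λ = 4 is a root.
Dividing by (λ - 4) leaves λ^2 + 3λ - 4.
The quadratic factors as (λ + 4)·(λ - 1).
Eigenvalues: -4, 1, 4.

-4, 1, 4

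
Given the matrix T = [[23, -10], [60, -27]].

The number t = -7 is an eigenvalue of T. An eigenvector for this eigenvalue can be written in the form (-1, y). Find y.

We need (T + 7I)v = 0.
T + 7I = [[30, -10], [60, -20]].
Row 1: (30)·-1 + (-10)·y = 0
Row 2: (60)·-1 + (-20)·y = 0
Solving gives y = -3.
Check: T·(-1, -3) = (7, 21) = -7·(-1, -3).

-3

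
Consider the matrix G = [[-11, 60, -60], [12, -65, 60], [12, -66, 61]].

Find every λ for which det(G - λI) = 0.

Set up det(λI - G) = 0.
Cofactor expansion gives p(λ) = λ^3 + 15λ^2 + 39λ - 55.
Try λ = 1: p(1) = 0, so 1 is a root.
Dividing by (λ - 1) leaves λ^2 + 16λ + 55.
The quadratic factors as (λ + 11)·(λ + 5).
Eigenvalues: -11, -5, 1.

-11, -5, 1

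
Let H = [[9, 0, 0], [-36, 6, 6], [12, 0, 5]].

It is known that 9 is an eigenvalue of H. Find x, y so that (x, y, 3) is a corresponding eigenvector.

We need (H - 9I)v = 0.
H - 9I = [[0, 0, 0], [-36, -3, 6], [12, 0, -4]].
Row 1: (0)·x + (0)·y + (0)·3 = 0
Row 2: (-36)·x + (-3)·y + (6)·3 = 0
Row 3: (12)·x + (0)·y + (-4)·3 = 0
Solving gives x = 1, y = -6.
Check: H·(1, -6, 3) = (9, -54, 27) = 9·(1, -6, 3).

1, -6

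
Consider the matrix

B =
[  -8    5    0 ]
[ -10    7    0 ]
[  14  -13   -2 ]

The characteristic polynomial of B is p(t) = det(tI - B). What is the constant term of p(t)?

-12

p(t) = t^3 + 3t^2 - 4t - 12.
The constant term is -12.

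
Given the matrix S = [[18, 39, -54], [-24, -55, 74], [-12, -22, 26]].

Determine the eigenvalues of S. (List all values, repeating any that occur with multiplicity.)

-11, -6, 6

Set up det(lambda·I - S) = 0.
Cofactor expansion gives p(lambda) = lambda^3 + 11·lambda^2 - 36·lambda - 396.
Rational-root test: lambda = 6 gives p(6) = 0.
Dividing by (lambda - 6) leaves lambda^2 + 17·lambda + 66.
The quadratic factors as (lambda + 11)·(lambda + 6).
Eigenvalues: -11, -6, 6.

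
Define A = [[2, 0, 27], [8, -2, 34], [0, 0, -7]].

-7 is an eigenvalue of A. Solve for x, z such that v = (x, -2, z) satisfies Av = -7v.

We need (A + 7I)v = 0.
A + 7I = [[9, 0, 27], [8, 5, 34], [0, 0, 0]].
Row 1: (9)·x + (0)·-2 + (27)·z = 0
Row 2: (8)·x + (5)·-2 + (34)·z = 0
Row 3: (0)·x + (0)·-2 + (0)·z = 0
Solving gives x = -3, z = 1.
Check: A·(-3, -2, 1) = (21, 14, -7) = -7·(-3, -2, 1).

-3, 1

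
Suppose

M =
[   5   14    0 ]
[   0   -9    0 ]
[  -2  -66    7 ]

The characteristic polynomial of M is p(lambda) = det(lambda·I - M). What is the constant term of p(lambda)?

315

p(lambda) = lambda^3 - 3·lambda^2 - 73·lambda + 315.
The constant term is 315.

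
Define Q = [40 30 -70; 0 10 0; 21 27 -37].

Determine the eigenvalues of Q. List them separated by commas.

-2, 5, 10

Compute the characteristic polynomial p(lambda) = det(lambda·I - Q).
Expanding the 3×3 determinant: p(lambda) = lambda^3 - 13·lambda^2 + 20·lambda + 100.
Try lambda = -2: p(-2) = 0, so -2 is a root.
Dividing by (lambda + 2) leaves lambda^2 - 15·lambda + 50.
The quadratic factors as (lambda - 5)·(lambda - 10).
Eigenvalues: -2, 5, 10.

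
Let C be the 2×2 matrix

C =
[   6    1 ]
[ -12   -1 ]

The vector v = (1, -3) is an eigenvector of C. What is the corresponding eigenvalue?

Compute Cv: C·(1, -3) = (3, -9).
Since Cv = λv, compare component 1: 3 = λ·1, so λ = 3.

3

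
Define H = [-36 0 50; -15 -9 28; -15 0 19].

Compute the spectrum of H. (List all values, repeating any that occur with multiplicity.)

The characteristic polynomial is p(λ) = det(λI - H).
Cofactor expansion gives p(λ) = λ^3 + 26λ^2 + 219λ + 594.
Rational-root test: λ = -9 gives p(-9) = 0.
Dividing by (λ + 9) leaves λ^2 + 17λ + 66.
The quadratic factors as (λ + 11)·(λ + 6).
Eigenvalues: -11, -9, -6.

-11, -9, -6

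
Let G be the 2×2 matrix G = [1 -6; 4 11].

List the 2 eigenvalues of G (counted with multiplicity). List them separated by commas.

5, 7

det(G - λI) = (1 - λ)(11 - λ) - (-6)·(4) = λ^2 - 12λ + 35.
This factors as (λ - 5)·(λ - 7) = 0.
Eigenvalues: 5, 7.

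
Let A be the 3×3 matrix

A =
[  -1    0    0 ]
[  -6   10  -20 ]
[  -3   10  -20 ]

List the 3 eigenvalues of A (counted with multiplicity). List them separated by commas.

-10, -1, 0

The characteristic polynomial is p(lambda) = det(lambda·I - A).
Expanding the 3×3 determinant: p(lambda) = lambda^3 + 11·lambda^2 + 10·lambda.
Try lambda = -10: p(-10) = 0, so -10 is a root.
Dividing by (lambda + 10) leaves lambda^2 + lambda.
The quadratic factors as (lambda + 1)·lambda.
Eigenvalues: -10, -1, 0.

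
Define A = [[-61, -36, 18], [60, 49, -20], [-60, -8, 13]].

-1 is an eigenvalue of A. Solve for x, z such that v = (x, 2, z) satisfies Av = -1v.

We need (A + 1I)v = 0.
A + 1I = [[-60, -36, 18], [60, 50, -20], [-60, -8, 14]].
Row 1: (-60)·x + (-36)·2 + (18)·z = 0
Row 2: (60)·x + (50)·2 + (-20)·z = 0
Row 3: (-60)·x + (-8)·2 + (14)·z = 0
Solving gives x = 3, z = 14.
Check: A·(3, 2, 14) = (-3, -2, -14) = -1·(3, 2, 14).

3, 14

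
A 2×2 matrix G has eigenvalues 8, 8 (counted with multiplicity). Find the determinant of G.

64

det(G) is the product of the eigenvalues: (8) · (8) = 64.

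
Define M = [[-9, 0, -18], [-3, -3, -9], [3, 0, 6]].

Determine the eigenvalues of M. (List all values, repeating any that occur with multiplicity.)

-3, -3, 0

The characteristic polynomial is p(t) = det(tI - M).
Expanding along the first row, p(t) = t^3 + 6t^2 + 9t.
Since p(0) = 0, t = 0 is a root.
Dividing by t leaves t^2 + 6t + 9.
The quadratic factor is (t + 3)^2.
Eigenvalues: -3, -3, 0.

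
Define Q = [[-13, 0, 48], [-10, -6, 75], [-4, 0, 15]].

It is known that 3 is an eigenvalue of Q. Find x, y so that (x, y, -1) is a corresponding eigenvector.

-3, -5

We need (Q - 3I)v = 0.
Q - 3I = [[-16, 0, 48], [-10, -9, 75], [-4, 0, 12]].
Row 1: (-16)·x + (0)·y + (48)·-1 = 0
Row 2: (-10)·x + (-9)·y + (75)·-1 = 0
Row 3: (-4)·x + (0)·y + (12)·-1 = 0
Solving gives x = -3, y = -5.
Check: Q·(-3, -5, -1) = (-9, -15, -3) = 3·(-3, -5, -1).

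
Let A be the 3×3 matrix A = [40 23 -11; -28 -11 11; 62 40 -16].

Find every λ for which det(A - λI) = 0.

The characteristic polynomial is p(t) = det(tI - A).
Cofactor expansion gives p(t) = t^3 - 13t^2 - 18t + 360.
Try t = -5: p(-5) = 0, so -5 is a root.
Dividing by (t + 5) leaves t^2 - 18t + 72.
The quadratic factors as (t - 6)·(t - 12).
Eigenvalues: -5, 6, 12.

-5, 6, 12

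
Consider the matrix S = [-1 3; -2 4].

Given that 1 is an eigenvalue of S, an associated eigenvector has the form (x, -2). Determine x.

-3

We need (S - 1I)v = 0.
S - 1I = [[-2, 3], [-2, 3]].
Row 1: (-2)·x + (3)·-2 = 0
Row 2: (-2)·x + (3)·-2 = 0
Solving gives x = -3.
Check: S·(-3, -2) = (-3, -2) = 1·(-3, -2).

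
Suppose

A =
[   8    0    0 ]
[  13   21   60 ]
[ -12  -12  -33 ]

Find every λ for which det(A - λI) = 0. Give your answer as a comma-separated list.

-9, -3, 8

The characteristic polynomial is p(r) = det(rI - A).
Expanding the 3×3 determinant: p(r) = r^3 + 4r^2 - 69r - 216.
Since p(-3) = 0, r = -3 is a root.
Dividing by (r + 3) leaves r^2 + r - 72.
The quadratic factors as (r + 9)·(r - 8).
Eigenvalues: -9, -3, 8.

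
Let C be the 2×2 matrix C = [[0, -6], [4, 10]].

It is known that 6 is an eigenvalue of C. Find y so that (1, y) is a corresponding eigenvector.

-1

We need (C - 6I)v = 0.
C - 6I = [[-6, -6], [4, 4]].
Row 1: (-6)·1 + (-6)·y = 0
Row 2: (4)·1 + (4)·y = 0
Solving gives y = -1.
Check: C·(1, -1) = (6, -6) = 6·(1, -1).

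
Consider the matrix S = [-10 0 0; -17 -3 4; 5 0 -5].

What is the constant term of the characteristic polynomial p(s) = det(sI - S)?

p(0) = det(0·I − S) = det(−S) = (−1)^3·det(S).
det(S) = -150, so p(0) = 150.

150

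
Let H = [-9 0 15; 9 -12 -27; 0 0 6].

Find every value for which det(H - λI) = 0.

-12, -9, 6

Set up det(tI - H) = 0.
Expanding the 3×3 determinant: p(t) = t^3 + 15t^2 - 18t - 648.
Since p(-9) = 0, t = -9 is a root.
Factor out (t + 9): p(t) = (t + 9)·(t^2 + 6t - 72).
The quadratic factors as (t + 12)·(t - 6).
Eigenvalues: -12, -9, 6.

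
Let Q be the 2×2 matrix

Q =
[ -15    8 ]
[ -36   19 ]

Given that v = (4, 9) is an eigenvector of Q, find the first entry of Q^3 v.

108

First find the eigenvalue: Qv = (12, 27) = 3·(4, 9), so λ = 3.
Then Q^3 v = λ^3·v = 3^3·(4, 9) = 27·(4, 9) = (108, 243).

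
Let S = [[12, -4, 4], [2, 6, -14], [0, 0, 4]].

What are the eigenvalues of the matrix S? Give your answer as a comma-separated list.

Set up det(tI - S) = 0.
Expanding the 3×3 determinant: p(t) = t^3 - 22t^2 + 152t - 320.
Try t = 10: p(10) = 0, so 10 is a root.
Factor out (t - 10): p(t) = (t - 10)·(t^2 - 12t + 32).
The quadratic factors as (t - 4)·(t - 8).
Eigenvalues: 4, 8, 10.

4, 8, 10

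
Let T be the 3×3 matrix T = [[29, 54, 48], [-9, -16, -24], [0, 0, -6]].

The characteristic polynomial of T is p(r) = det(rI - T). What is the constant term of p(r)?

p(r) = r^3 - 7r^2 - 56r + 132.
The constant term is 132.

132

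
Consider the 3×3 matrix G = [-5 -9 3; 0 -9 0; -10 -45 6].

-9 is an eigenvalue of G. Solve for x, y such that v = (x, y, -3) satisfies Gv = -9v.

We need (G + 9I)v = 0.
G + 9I = [[4, -9, 3], [0, 0, 0], [-10, -45, 15]].
Row 1: (4)·x + (-9)·y + (3)·-3 = 0
Row 2: (0)·x + (0)·y + (0)·-3 = 0
Row 3: (-10)·x + (-45)·y + (15)·-3 = 0
Solving gives x = 0, y = -1.
Check: G·(0, -1, -3) = (0, 9, 27) = -9·(0, -1, -3).

0, -1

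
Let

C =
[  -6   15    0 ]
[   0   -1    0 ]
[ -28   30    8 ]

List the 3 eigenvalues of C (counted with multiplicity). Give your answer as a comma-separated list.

Set up det(tI - C) = 0.
Expanding the 3×3 determinant: p(t) = t^3 - t^2 - 50t - 48.
Rational-root test: t = 8 gives p(8) = 0.
Dividing by (t - 8) leaves t^2 + 7t + 6.
The quadratic factors as (t + 6)·(t + 1).
Eigenvalues: -6, -1, 8.

-6, -1, 8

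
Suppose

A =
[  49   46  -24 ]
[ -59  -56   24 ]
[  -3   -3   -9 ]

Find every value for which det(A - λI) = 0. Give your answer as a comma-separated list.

Set up det(sI - A) = 0.
Expanding the 3×3 determinant: p(s) = s^3 + 16s^2 + 33s - 270.
Since p(-10) = 0, s = -10 is a root.
Dividing by (s + 10) leaves s^2 + 6s - 27.
The quadratic factors as (s + 9)·(s - 3).
Eigenvalues: -10, -9, 3.

-10, -9, 3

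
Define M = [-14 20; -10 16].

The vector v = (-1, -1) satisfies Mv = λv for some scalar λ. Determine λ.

Compute Mv: M·(-1, -1) = (-6, -6).
Since Mv = λv, compare component 1: -6 = λ·-1, so λ = 6.

6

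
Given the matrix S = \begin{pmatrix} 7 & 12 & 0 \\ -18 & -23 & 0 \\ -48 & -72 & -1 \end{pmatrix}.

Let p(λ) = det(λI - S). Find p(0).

55

p(0) = det(0·I − S) = det(−S) = (−1)^3·det(S).
det(S) = -55, so p(0) = 55.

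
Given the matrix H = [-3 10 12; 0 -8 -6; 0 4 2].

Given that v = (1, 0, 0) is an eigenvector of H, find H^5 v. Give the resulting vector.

First find the eigenvalue: Hv = (-3, 0, 0) = -3·(1, 0, 0), so λ = -3.
Then H^5 v = λ^5·v = (-3)^5·(1, 0, 0) = -243·(1, 0, 0) = (-243, 0, 0).

(-243, 0, 0)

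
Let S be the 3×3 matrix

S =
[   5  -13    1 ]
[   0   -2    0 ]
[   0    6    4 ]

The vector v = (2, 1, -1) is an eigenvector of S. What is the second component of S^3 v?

First find the eigenvalue: Sv = (-4, -2, 2) = -2·(2, 1, -1), so λ = -2.
Then S^3 v = λ^3·v = (-2)^3·(2, 1, -1) = -8·(2, 1, -1) = (-16, -8, 8).

-8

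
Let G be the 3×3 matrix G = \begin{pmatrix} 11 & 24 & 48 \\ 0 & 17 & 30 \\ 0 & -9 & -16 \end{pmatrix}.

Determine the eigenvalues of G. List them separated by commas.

-1, 2, 11

Set up det(λI - G) = 0.
Cofactor expansion gives p(λ) = λ^3 - 12λ^2 + 9λ + 22.
Try λ = -1: p(-1) = 0, so -1 is a root.
Factor out (λ + 1): p(λ) = (λ + 1)·(λ^2 - 13λ + 22).
The quadratic factors as (λ - 2)·(λ - 11).
Eigenvalues: -1, 2, 11.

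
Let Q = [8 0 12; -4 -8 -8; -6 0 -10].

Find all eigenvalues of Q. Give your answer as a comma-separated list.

Set up det(sI - Q) = 0.
Cofactor expansion gives p(s) = s^3 + 10s^2 + 8s - 64.
Since p(-4) = 0, s = -4 is a root.
Dividing by (s + 4) leaves s^2 + 6s - 16.
The quadratic factors as (s + 8)·(s - 2).
Eigenvalues: -8, -4, 2.

-8, -4, 2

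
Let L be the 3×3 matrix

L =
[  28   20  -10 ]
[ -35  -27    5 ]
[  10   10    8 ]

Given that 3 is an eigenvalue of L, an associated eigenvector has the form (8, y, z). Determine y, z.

We need (L - 3I)v = 0.
L - 3I = [[25, 20, -10], [-35, -30, 5], [10, 10, 5]].
Row 1: (25)·8 + (20)·y + (-10)·z = 0
Row 2: (-35)·8 + (-30)·y + (5)·z = 0
Row 3: (10)·8 + (10)·y + (5)·z = 0
Solving gives y = -9, z = 2.
Check: L·(8, -9, 2) = (24, -27, 6) = 3·(8, -9, 2).

-9, 2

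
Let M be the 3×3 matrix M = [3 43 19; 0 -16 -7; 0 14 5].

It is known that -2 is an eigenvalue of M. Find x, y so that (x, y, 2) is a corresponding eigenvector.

1, -1

We need (M + 2I)v = 0.
M + 2I = [[5, 43, 19], [0, -14, -7], [0, 14, 7]].
Row 1: (5)·x + (43)·y + (19)·2 = 0
Row 2: (0)·x + (-14)·y + (-7)·2 = 0
Row 3: (0)·x + (14)·y + (7)·2 = 0
Solving gives x = 1, y = -1.
Check: M·(1, -1, 2) = (-2, 2, -4) = -2·(1, -1, 2).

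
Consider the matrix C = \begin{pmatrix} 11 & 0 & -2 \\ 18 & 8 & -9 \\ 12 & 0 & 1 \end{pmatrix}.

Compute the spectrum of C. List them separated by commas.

Compute the characteristic polynomial p(λ) = det(λI - C).
Cofactor expansion gives p(λ) = λ^3 - 20λ^2 + 131λ - 280.
Try λ = 7: p(7) = 0, so 7 is a root.
Dividing by (λ - 7) leaves λ^2 - 13λ + 40.
The quadratic factors as (λ - 5)·(λ - 8).
Eigenvalues: 5, 7, 8.

5, 7, 8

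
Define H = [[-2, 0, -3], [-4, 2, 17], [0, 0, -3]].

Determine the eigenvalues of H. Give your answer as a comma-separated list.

Compute the characteristic polynomial p(lambda) = det(lambda·I - H).
Cofactor expansion gives p(lambda) = lambda^3 + 3·lambda^2 - 4·lambda - 12.
Since p(-2) = 0, lambda = -2 is a root.
Factor out (lambda + 2): p(lambda) = (lambda + 2)·(lambda^2 + lambda - 6).
The quadratic factors as (lambda + 3)·(lambda - 2).
Eigenvalues: -3, -2, 2.

-3, -2, 2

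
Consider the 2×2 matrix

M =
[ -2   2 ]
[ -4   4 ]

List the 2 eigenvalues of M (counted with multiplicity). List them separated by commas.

0, 2

det(M - λI) = (-2 - λ)(4 - λ) - (2)·(-4) = λ^2 - 2λ.
This factors as λ·(λ - 2) = 0.
Eigenvalues: 0, 2.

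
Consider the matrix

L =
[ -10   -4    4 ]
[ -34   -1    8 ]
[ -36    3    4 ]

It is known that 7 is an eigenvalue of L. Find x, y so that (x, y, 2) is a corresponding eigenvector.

0, 2

We need (L - 7I)v = 0.
L - 7I = [[-17, -4, 4], [-34, -8, 8], [-36, 3, -3]].
Row 1: (-17)·x + (-4)·y + (4)·2 = 0
Row 2: (-34)·x + (-8)·y + (8)·2 = 0
Row 3: (-36)·x + (3)·y + (-3)·2 = 0
Solving gives x = 0, y = 2.
Check: L·(0, 2, 2) = (0, 14, 14) = 7·(0, 2, 2).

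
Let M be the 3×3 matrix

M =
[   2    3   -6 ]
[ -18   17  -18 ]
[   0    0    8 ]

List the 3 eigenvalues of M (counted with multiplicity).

The characteristic polynomial is p(λ) = det(λI - M).
Expanding along the first row, p(λ) = λ^3 - 27λ^2 + 240λ - 704.
Since p(8) = 0, λ = 8 is a root.
Dividing by (λ - 8) leaves λ^2 - 19λ + 88.
The quadratic factors as (λ - 8)·(λ - 11).
Eigenvalues: 8, 8, 11.

8, 8, 11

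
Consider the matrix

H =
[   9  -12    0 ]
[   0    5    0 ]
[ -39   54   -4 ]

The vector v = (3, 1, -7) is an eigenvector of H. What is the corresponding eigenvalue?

5

Compute Hv: H·(3, 1, -7) = (15, 5, -35).
Since Hv = λv, compare component 1: 15 = λ·3, so λ = 5.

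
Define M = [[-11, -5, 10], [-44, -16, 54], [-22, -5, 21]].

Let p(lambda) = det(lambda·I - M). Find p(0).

-726

p(0) = det(0·I − M) = det(−M) = (−1)^3·det(M).
det(M) = 726, so p(0) = -726.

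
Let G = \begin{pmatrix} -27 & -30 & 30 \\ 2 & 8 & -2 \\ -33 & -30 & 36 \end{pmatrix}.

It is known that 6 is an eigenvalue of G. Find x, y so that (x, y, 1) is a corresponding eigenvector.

We need (G - 6I)v = 0.
G - 6I = [[-33, -30, 30], [2, 2, -2], [-33, -30, 30]].
Row 1: (-33)·x + (-30)·y + (30)·1 = 0
Row 2: (2)·x + (2)·y + (-2)·1 = 0
Row 3: (-33)·x + (-30)·y + (30)·1 = 0
Solving gives x = 0, y = 1.
Check: G·(0, 1, 1) = (0, 6, 6) = 6·(0, 1, 1).

0, 1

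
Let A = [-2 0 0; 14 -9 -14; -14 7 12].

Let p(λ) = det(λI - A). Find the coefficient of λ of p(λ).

p(λ) = λ^3 - λ^2 - 16λ - 20.
The coefficient of λ is -16.

-16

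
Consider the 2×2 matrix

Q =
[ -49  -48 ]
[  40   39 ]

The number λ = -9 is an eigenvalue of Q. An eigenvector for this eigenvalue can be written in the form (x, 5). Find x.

We need (Q + 9I)v = 0.
Q + 9I = [[-40, -48], [40, 48]].
Row 1: (-40)·x + (-48)·5 = 0
Row 2: (40)·x + (48)·5 = 0
Solving gives x = -6.
Check: Q·(-6, 5) = (54, -45) = -9·(-6, 5).

-6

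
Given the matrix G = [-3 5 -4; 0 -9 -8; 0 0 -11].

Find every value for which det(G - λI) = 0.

G is upper triangular, so its eigenvalues are the diagonal entries.
Diagonal: -3, -9, -11.

-11, -9, -3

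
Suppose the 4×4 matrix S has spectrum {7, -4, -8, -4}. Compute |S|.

det(S) is the product of the eigenvalues: (7) · (-4) · (-8) · (-4) = -896.

-896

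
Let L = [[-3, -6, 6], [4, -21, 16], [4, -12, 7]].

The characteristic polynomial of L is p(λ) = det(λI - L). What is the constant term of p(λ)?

135

p(λ) = λ^3 + 17λ^2 + 87λ + 135.
The constant term is 135.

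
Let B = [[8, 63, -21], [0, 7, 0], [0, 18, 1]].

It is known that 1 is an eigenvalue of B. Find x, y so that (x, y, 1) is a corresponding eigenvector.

3, 0

We need (B - 1I)v = 0.
B - 1I = [[7, 63, -21], [0, 6, 0], [0, 18, 0]].
Row 1: (7)·x + (63)·y + (-21)·1 = 0
Row 2: (0)·x + (6)·y + (0)·1 = 0
Row 3: (0)·x + (18)·y + (0)·1 = 0
Solving gives x = 3, y = 0.
Check: B·(3, 0, 1) = (3, 0, 1) = 1·(3, 0, 1).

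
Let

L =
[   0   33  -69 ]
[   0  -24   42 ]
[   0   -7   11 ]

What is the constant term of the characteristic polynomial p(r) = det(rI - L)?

p(0) = det(0·I − L) = det(−L) = (−1)^3·det(L).
det(L) = 0, so p(0) = 0.

0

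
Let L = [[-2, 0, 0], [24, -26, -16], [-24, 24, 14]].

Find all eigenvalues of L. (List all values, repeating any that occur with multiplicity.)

Set up det(tI - L) = 0.
Expanding the 3×3 determinant: p(t) = t^3 + 14t^2 + 44t + 40.
Since p(-2) = 0, t = -2 is a root.
Dividing by (t + 2) leaves t^2 + 12t + 20.
The quadratic factors as (t + 10)·(t + 2).
Eigenvalues: -10, -2, -2.

-10, -2, -2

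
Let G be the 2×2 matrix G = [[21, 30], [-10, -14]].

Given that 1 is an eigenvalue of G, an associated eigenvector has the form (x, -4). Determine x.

6

We need (G - 1I)v = 0.
G - 1I = [[20, 30], [-10, -15]].
Row 1: (20)·x + (30)·-4 = 0
Row 2: (-10)·x + (-15)·-4 = 0
Solving gives x = 6.
Check: G·(6, -4) = (6, -4) = 1·(6, -4).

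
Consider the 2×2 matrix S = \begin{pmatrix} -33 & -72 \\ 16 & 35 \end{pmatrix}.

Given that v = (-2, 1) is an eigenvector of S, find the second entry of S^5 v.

First find the eigenvalue: Sv = (-6, 3) = 3·(-2, 1), so λ = 3.
Then S^5 v = λ^5·v = 3^5·(-2, 1) = 243·(-2, 1) = (-486, 243).

243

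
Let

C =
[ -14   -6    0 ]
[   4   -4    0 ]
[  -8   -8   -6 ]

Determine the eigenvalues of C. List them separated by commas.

Set up det(sI - C) = 0.
Expanding the 3×3 determinant: p(s) = s^3 + 24s^2 + 188s + 480.
Try s = -6: p(-6) = 0, so -6 is a root.
Factor out (s + 6): p(s) = (s + 6)·(s^2 + 18s + 80).
The quadratic factors as (s + 10)·(s + 8).
Eigenvalues: -10, -8, -6.

-10, -8, -6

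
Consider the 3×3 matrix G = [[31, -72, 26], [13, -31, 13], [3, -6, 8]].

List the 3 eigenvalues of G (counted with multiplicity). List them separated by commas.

The characteristic polynomial is p(λ) = det(λI - G).
Cofactor expansion gives p(λ) = λ^3 - 8λ^2 - 25λ + 200.
Since p(5) = 0, λ = 5 is a root.
Factor out (λ - 5): p(λ) = (λ - 5)·(λ^2 - 3λ - 40).
The quadratic factors as (λ + 5)·(λ - 8).
Eigenvalues: -5, 5, 8.

-5, 5, 8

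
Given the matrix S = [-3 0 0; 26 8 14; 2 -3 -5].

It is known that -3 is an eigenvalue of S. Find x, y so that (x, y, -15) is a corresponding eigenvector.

We need (S + 3I)v = 0.
S + 3I = [[0, 0, 0], [26, 11, 14], [2, -3, -2]].
Row 1: (0)·x + (0)·y + (0)·-15 = 0
Row 2: (26)·x + (11)·y + (14)·-15 = 0
Row 3: (2)·x + (-3)·y + (-2)·-15 = 0
Solving gives x = 3, y = 12.
Check: S·(3, 12, -15) = (-9, -36, 45) = -3·(3, 12, -15).

3, 12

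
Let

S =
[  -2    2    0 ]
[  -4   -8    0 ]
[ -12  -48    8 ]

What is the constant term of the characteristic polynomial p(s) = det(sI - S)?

-192

p(0) = det(0·I − S) = det(−S) = (−1)^3·det(S).
det(S) = 192, so p(0) = -192.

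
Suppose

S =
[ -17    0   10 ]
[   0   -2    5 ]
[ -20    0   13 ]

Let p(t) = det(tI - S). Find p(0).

-42

p(0) = det(0·I − S) = det(−S) = (−1)^3·det(S).
det(S) = 42, so p(0) = -42.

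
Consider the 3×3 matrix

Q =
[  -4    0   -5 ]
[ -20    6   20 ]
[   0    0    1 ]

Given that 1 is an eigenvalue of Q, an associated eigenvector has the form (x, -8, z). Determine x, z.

We need (Q - 1I)v = 0.
Q - 1I = [[-5, 0, -5], [-20, 5, 20], [0, 0, 0]].
Row 1: (-5)·x + (0)·-8 + (-5)·z = 0
Row 2: (-20)·x + (5)·-8 + (20)·z = 0
Row 3: (0)·x + (0)·-8 + (0)·z = 0
Solving gives x = -1, z = 1.
Check: Q·(-1, -8, 1) = (-1, -8, 1) = 1·(-1, -8, 1).

-1, 1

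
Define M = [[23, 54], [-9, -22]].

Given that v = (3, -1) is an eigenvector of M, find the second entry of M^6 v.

First find the eigenvalue: Mv = (15, -5) = 5·(3, -1), so λ = 5.
Then M^6 v = λ^6·v = 5^6·(3, -1) = 15625·(3, -1) = (46875, -15625).

-15625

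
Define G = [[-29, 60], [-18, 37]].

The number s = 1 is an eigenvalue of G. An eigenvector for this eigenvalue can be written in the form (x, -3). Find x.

We need (G - 1I)v = 0.
G - 1I = [[-30, 60], [-18, 36]].
Row 1: (-30)·x + (60)·-3 = 0
Row 2: (-18)·x + (36)·-3 = 0
Solving gives x = -6.
Check: G·(-6, -3) = (-6, -3) = 1·(-6, -3).

-6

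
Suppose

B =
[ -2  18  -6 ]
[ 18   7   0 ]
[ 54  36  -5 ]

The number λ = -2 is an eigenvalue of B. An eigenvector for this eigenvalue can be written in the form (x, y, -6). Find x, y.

1, -2

We need (B + 2I)v = 0.
B + 2I = [[0, 18, -6], [18, 9, 0], [54, 36, -3]].
Row 1: (0)·x + (18)·y + (-6)·-6 = 0
Row 2: (18)·x + (9)·y + (0)·-6 = 0
Row 3: (54)·x + (36)·y + (-3)·-6 = 0
Solving gives x = 1, y = -2.
Check: B·(1, -2, -6) = (-2, 4, 12) = -2·(1, -2, -6).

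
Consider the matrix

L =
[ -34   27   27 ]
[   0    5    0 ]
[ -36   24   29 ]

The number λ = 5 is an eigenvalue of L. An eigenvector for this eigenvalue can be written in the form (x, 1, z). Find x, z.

We need (L - 5I)v = 0.
L - 5I = [[-39, 27, 27], [0, 0, 0], [-36, 24, 24]].
Row 1: (-39)·x + (27)·1 + (27)·z = 0
Row 2: (0)·x + (0)·1 + (0)·z = 0
Row 3: (-36)·x + (24)·1 + (24)·z = 0
Solving gives x = 0, z = -1.
Check: L·(0, 1, -1) = (0, 5, -5) = 5·(0, 1, -1).

0, -1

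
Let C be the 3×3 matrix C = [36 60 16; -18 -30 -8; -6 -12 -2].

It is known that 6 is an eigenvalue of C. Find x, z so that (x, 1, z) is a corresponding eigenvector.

-2, 0

We need (C - 6I)v = 0.
C - 6I = [[30, 60, 16], [-18, -36, -8], [-6, -12, -8]].
Row 1: (30)·x + (60)·1 + (16)·z = 0
Row 2: (-18)·x + (-36)·1 + (-8)·z = 0
Row 3: (-6)·x + (-12)·1 + (-8)·z = 0
Solving gives x = -2, z = 0.
Check: C·(-2, 1, 0) = (-12, 6, 0) = 6·(-2, 1, 0).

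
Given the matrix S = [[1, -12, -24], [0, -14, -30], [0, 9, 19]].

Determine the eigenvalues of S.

1, 1, 4

The characteristic polynomial is p(μ) = det(μI - S).
Cofactor expansion gives p(μ) = μ^3 - 6μ^2 + 9μ - 4.
Try μ = 1: p(1) = 0, so 1 is a root.
Dividing by (μ - 1) leaves μ^2 - 5μ + 4.
The quadratic factors as (μ - 1)·(μ - 4).
Eigenvalues: 1, 1, 4.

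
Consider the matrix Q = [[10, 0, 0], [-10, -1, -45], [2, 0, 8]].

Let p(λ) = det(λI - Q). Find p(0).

p(0) = det(0·I − Q) = det(−Q) = (−1)^3·det(Q).
det(Q) = -80, so p(0) = 80.

80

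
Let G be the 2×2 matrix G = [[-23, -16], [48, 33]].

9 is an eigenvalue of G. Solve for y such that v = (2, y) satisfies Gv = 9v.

We need (G - 9I)v = 0.
G - 9I = [[-32, -16], [48, 24]].
Row 1: (-32)·2 + (-16)·y = 0
Row 2: (48)·2 + (24)·y = 0
Solving gives y = -4.
Check: G·(2, -4) = (18, -36) = 9·(2, -4).

-4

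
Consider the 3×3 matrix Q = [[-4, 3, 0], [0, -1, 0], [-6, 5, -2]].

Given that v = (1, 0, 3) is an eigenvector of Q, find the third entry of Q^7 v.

First find the eigenvalue: Qv = (-4, 0, -12) = -4·(1, 0, 3), so λ = -4.
Then Q^7 v = λ^7·v = (-4)^7·(1, 0, 3) = -16384·(1, 0, 3) = (-16384, 0, -49152).

-49152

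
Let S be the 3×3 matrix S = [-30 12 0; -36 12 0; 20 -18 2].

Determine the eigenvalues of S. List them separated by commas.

-12, -6, 2

The characteristic polynomial is p(λ) = det(λI - S).
Expanding along the first row, p(λ) = λ^3 + 16λ^2 + 36λ - 144.
Since p(2) = 0, λ = 2 is a root.
Dividing by (λ - 2) leaves λ^2 + 18λ + 72.
The quadratic factors as (λ + 12)·(λ + 6).
Eigenvalues: -12, -6, 2.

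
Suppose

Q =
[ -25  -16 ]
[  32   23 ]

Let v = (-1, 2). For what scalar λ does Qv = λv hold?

7

Compute Qv: Q·(-1, 2) = (-7, 14).
Since Qv = λv, compare component 1: -7 = λ·-1, so λ = 7.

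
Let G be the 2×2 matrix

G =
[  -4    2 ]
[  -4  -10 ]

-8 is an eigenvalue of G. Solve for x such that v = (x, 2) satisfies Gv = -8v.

We need (G + 8I)v = 0.
G + 8I = [[4, 2], [-4, -2]].
Row 1: (4)·x + (2)·2 = 0
Row 2: (-4)·x + (-2)·2 = 0
Solving gives x = -1.
Check: G·(-1, 2) = (8, -16) = -8·(-1, 2).

-1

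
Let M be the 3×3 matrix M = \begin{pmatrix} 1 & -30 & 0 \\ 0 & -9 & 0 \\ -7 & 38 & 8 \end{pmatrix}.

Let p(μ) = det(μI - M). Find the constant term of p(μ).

p(μ) = μ^3 - 73μ + 72.
The constant term is 72.

72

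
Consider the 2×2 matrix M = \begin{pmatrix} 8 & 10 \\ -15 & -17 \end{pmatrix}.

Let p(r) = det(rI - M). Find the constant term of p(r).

p(r) = r^2 + 9r + 14.
The constant term is 14.

14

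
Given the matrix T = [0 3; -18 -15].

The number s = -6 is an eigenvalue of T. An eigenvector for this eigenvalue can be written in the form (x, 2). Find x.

-1

We need (T + 6I)v = 0.
T + 6I = [[6, 3], [-18, -9]].
Row 1: (6)·x + (3)·2 = 0
Row 2: (-18)·x + (-9)·2 = 0
Solving gives x = -1.
Check: T·(-1, 2) = (6, -12) = -6·(-1, 2).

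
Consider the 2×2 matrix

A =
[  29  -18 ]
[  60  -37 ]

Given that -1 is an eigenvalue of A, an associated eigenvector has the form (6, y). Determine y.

10

We need (A + 1I)v = 0.
A + 1I = [[30, -18], [60, -36]].
Row 1: (30)·6 + (-18)·y = 0
Row 2: (60)·6 + (-36)·y = 0
Solving gives y = 10.
Check: A·(6, 10) = (-6, -10) = -1·(6, 10).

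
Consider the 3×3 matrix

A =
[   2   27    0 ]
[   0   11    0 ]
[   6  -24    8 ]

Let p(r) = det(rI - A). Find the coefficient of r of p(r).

p(r) = r^3 - 21r^2 + 126r - 176.
The coefficient of r is 126.

126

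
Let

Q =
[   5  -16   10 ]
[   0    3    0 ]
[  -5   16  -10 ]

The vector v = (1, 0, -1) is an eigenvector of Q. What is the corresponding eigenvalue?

Compute Qv: Q·(1, 0, -1) = (-5, 0, 5).
Since Qv = λv, compare component 1: -5 = λ·1, so λ = -5.

-5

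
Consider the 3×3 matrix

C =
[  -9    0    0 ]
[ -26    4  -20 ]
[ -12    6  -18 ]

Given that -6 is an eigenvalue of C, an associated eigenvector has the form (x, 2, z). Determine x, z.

We need (C + 6I)v = 0.
C + 6I = [[-3, 0, 0], [-26, 10, -20], [-12, 6, -12]].
Row 1: (-3)·x + (0)·2 + (0)·z = 0
Row 2: (-26)·x + (10)·2 + (-20)·z = 0
Row 3: (-12)·x + (6)·2 + (-12)·z = 0
Solving gives x = 0, z = 1.
Check: C·(0, 2, 1) = (0, -12, -6) = -6·(0, 2, 1).

0, 1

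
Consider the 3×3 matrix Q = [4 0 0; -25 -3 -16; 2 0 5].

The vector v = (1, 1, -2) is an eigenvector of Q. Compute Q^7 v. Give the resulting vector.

First find the eigenvalue: Qv = (4, 4, -8) = 4·(1, 1, -2), so λ = 4.
Then Q^7 v = λ^7·v = 4^7·(1, 1, -2) = 16384·(1, 1, -2) = (16384, 16384, -32768).

(16384, 16384, -32768)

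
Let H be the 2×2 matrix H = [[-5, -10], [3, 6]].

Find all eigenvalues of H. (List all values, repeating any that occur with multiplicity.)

det(H - λI) = (-5 - λ)(6 - λ) - (-10)·(3) = λ^2 - λ.
This factors as λ·(λ - 1) = 0.
Eigenvalues: 0, 1.

0, 1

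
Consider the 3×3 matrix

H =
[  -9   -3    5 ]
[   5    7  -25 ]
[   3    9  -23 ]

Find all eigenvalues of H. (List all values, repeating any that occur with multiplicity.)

-9, -8, -8

The characteristic polynomial is p(μ) = det(μI - H).
Cofactor expansion gives p(μ) = μ^3 + 25μ^2 + 208μ + 576.
Since p(-8) = 0, μ = -8 is a root.
Dividing by (μ + 8) leaves μ^2 + 17μ + 72.
The quadratic factors as (μ + 9)·(μ + 8).
Eigenvalues: -9, -8, -8.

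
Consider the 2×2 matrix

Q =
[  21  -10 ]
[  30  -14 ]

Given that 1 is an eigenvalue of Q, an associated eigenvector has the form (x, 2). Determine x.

1

We need (Q - 1I)v = 0.
Q - 1I = [[20, -10], [30, -15]].
Row 1: (20)·x + (-10)·2 = 0
Row 2: (30)·x + (-15)·2 = 0
Solving gives x = 1.
Check: Q·(1, 2) = (1, 2) = 1·(1, 2).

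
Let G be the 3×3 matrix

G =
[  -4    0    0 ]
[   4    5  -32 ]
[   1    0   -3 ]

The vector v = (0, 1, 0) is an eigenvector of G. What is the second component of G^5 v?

First find the eigenvalue: Gv = (0, 5, 0) = 5·(0, 1, 0), so λ = 5.
Then G^5 v = λ^5·v = 5^5·(0, 1, 0) = 3125·(0, 1, 0) = (0, 3125, 0).

3125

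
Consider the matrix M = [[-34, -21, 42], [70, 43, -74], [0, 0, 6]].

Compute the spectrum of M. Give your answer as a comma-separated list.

The characteristic polynomial is p(lambda) = det(lambda·I - M).
Expanding the 3×3 determinant: p(lambda) = lambda^3 - 15·lambda^2 + 62·lambda - 48.
Since p(8) = 0, lambda = 8 is a root.
Factor out (lambda - 8): p(lambda) = (lambda - 8)·(lambda^2 - 7·lambda + 6).
The quadratic factors as (lambda - 1)·(lambda - 6).
Eigenvalues: 1, 6, 8.

1, 6, 8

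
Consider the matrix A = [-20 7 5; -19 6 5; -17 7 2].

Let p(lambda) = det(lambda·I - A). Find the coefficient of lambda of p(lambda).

35

p(lambda) = lambda^3 + 12·lambda^2 + 35·lambda + 24.
The coefficient of lambda is 35.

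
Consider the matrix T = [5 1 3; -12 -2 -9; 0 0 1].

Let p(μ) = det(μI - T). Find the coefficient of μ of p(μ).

5

p(μ) = μ^3 - 4μ^2 + 5μ - 2.
The coefficient of μ is 5.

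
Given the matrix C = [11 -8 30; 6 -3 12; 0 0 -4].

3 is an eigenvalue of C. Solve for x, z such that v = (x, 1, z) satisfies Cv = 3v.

We need (C - 3I)v = 0.
C - 3I = [[8, -8, 30], [6, -6, 12], [0, 0, -7]].
Row 1: (8)·x + (-8)·1 + (30)·z = 0
Row 2: (6)·x + (-6)·1 + (12)·z = 0
Row 3: (0)·x + (0)·1 + (-7)·z = 0
Solving gives x = 1, z = 0.
Check: C·(1, 1, 0) = (3, 3, 0) = 3·(1, 1, 0).

1, 0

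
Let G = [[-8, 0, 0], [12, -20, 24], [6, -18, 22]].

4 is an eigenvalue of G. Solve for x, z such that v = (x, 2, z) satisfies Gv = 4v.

We need (G - 4I)v = 0.
G - 4I = [[-12, 0, 0], [12, -24, 24], [6, -18, 18]].
Row 1: (-12)·x + (0)·2 + (0)·z = 0
Row 2: (12)·x + (-24)·2 + (24)·z = 0
Row 3: (6)·x + (-18)·2 + (18)·z = 0
Solving gives x = 0, z = 2.
Check: G·(0, 2, 2) = (0, 8, 8) = 4·(0, 2, 2).

0, 2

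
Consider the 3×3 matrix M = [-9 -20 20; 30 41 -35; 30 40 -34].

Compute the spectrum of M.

-9, 1, 6

Compute the characteristic polynomial p(s) = det(sI - M).
Cofactor expansion gives p(s) = s^3 + 2s^2 - 57s + 54.
Try s = -9: p(-9) = 0, so -9 is a root.
Dividing by (s + 9) leaves s^2 - 7s + 6.
The quadratic factors as (s - 1)·(s - 6).
Eigenvalues: -9, 1, 6.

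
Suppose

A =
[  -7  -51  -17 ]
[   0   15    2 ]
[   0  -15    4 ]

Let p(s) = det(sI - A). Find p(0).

p(0) = det(0·I − A) = det(−A) = (−1)^3·det(A).
det(A) = -630, so p(0) = 630.

630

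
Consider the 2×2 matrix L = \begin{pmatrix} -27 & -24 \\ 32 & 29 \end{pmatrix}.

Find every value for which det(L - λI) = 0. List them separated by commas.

-3, 5

det(L - λI) = (-27 - λ)(29 - λ) - (-24)·(32) = λ^2 - 2λ - 15.
This factors as (λ + 3)·(λ - 5) = 0.
Eigenvalues: -3, 5.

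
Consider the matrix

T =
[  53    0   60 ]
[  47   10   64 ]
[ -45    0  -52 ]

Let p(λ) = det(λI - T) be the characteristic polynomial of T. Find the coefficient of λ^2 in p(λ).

-11

The coefficient of λ^2 of det(λI - T) is −trace(T).
trace(T) = (53) + (10) + (-52) = 11, so the coefficient is -11.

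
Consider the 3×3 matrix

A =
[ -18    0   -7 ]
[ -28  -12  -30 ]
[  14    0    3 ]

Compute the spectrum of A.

-12, -11, -4

The characteristic polynomial is p(s) = det(sI - A).
Expanding along the first row, p(s) = s^3 + 27s^2 + 224s + 528.
Rational-root test: s = -4 gives p(-4) = 0.
Factor out (s + 4): p(s) = (s + 4)·(s^2 + 23s + 132).
The quadratic factors as (s + 12)·(s + 11).
Eigenvalues: -12, -11, -4.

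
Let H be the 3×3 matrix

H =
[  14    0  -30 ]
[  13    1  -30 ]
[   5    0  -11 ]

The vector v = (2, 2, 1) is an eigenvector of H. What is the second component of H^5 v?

-2

First find the eigenvalue: Hv = (-2, -2, -1) = -1·(2, 2, 1), so λ = -1.
Then H^5 v = λ^5·v = (-1)^5·(2, 2, 1) = -1·(2, 2, 1) = (-2, -2, -1).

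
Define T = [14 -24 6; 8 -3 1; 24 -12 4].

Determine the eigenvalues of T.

Compute the characteristic polynomial p(λ) = det(λI - T).
Cofactor expansion gives p(λ) = λ^3 - 15λ^2 + 62λ - 48.
Since p(6) = 0, λ = 6 is a root.
Factor out (λ - 6): p(λ) = (λ - 6)·(λ^2 - 9λ + 8).
The quadratic factors as (λ - 1)·(λ - 8).
Eigenvalues: 1, 6, 8.

1, 6, 8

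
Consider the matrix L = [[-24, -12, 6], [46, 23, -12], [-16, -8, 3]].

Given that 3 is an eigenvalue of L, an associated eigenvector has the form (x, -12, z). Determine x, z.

6, 3

We need (L - 3I)v = 0.
L - 3I = [[-27, -12, 6], [46, 20, -12], [-16, -8, 0]].
Row 1: (-27)·x + (-12)·-12 + (6)·z = 0
Row 2: (46)·x + (20)·-12 + (-12)·z = 0
Row 3: (-16)·x + (-8)·-12 + (0)·z = 0
Solving gives x = 6, z = 3.
Check: L·(6, -12, 3) = (18, -36, 9) = 3·(6, -12, 3).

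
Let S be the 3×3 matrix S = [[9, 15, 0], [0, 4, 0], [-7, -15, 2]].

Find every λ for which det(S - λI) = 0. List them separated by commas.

Compute the characteristic polynomial p(λ) = det(λI - S).
Expanding along the first row, p(λ) = λ^3 - 15λ^2 + 62λ - 72.
Try λ = 2: p(2) = 0, so 2 is a root.
Dividing by (λ - 2) leaves λ^2 - 13λ + 36.
The quadratic factors as (λ - 4)·(λ - 9).
Eigenvalues: 2, 4, 9.

2, 4, 9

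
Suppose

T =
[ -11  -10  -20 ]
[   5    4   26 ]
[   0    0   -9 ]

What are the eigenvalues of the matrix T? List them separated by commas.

-9, -6, -1

The characteristic polynomial is p(t) = det(tI - T).
Expanding the 3×3 determinant: p(t) = t^3 + 16t^2 + 69t + 54.
Rational-root test: t = -1 gives p(-1) = 0.
Dividing by (t + 1) leaves t^2 + 15t + 54.
The quadratic factors as (t + 9)·(t + 6).
Eigenvalues: -9, -6, -1.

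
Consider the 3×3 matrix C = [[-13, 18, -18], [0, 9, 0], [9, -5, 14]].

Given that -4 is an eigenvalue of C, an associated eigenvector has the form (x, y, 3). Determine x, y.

We need (C + 4I)v = 0.
C + 4I = [[-9, 18, -18], [0, 13, 0], [9, -5, 18]].
Row 1: (-9)·x + (18)·y + (-18)·3 = 0
Row 2: (0)·x + (13)·y + (0)·3 = 0
Row 3: (9)·x + (-5)·y + (18)·3 = 0
Solving gives x = -6, y = 0.
Check: C·(-6, 0, 3) = (24, 0, -12) = -4·(-6, 0, 3).

-6, 0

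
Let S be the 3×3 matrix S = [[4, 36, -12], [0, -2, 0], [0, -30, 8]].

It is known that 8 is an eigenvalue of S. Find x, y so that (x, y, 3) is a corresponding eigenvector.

-9, 0

We need (S - 8I)v = 0.
S - 8I = [[-4, 36, -12], [0, -10, 0], [0, -30, 0]].
Row 1: (-4)·x + (36)·y + (-12)·3 = 0
Row 2: (0)·x + (-10)·y + (0)·3 = 0
Row 3: (0)·x + (-30)·y + (0)·3 = 0
Solving gives x = -9, y = 0.
Check: S·(-9, 0, 3) = (-72, 0, 24) = 8·(-9, 0, 3).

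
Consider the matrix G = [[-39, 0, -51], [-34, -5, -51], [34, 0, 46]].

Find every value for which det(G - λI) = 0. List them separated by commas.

-5, -5, 12

Set up det(λI - G) = 0.
Cofactor expansion gives p(λ) = λ^3 - 2λ^2 - 95λ - 300.
Rational-root test: λ = 12 gives p(12) = 0.
Dividing by (λ - 12) leaves λ^2 + 10λ + 25.
The quadratic factor is (λ + 5)^2.
Eigenvalues: -5, -5, 12.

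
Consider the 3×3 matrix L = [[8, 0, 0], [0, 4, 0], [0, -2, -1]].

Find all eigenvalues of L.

L is lower triangular, so its eigenvalues are the diagonal entries.
Diagonal: 8, 4, -1.

-1, 4, 8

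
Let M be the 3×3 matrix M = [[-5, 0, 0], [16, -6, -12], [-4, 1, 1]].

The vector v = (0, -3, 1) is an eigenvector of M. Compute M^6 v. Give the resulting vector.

(0, -192, 64)

First find the eigenvalue: Mv = (0, 6, -2) = -2·(0, -3, 1), so λ = -2.
Then M^6 v = λ^6·v = (-2)^6·(0, -3, 1) = 64·(0, -3, 1) = (0, -192, 64).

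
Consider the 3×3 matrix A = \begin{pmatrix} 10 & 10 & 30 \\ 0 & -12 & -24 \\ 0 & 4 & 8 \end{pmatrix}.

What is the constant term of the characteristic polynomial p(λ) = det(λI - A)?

p(0) = det(0·I − A) = det(−A) = (−1)^3·det(A).
det(A) = 0, so p(0) = 0.

0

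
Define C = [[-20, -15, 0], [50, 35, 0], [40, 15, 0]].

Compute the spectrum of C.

The characteristic polynomial is p(lambda) = det(lambda·I - C).
Expanding along the first row, p(lambda) = lambda^3 - 15·lambda^2 + 50·lambda.
Rational-root test: lambda = 5 gives p(5) = 0.
Dividing by (lambda - 5) leaves lambda^2 - 10·lambda.
The quadratic factors as lambda·(lambda - 10).
Eigenvalues: 0, 5, 10.

0, 5, 10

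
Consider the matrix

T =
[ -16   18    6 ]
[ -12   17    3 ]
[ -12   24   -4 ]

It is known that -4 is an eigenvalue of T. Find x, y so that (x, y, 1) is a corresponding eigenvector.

2, 1

We need (T + 4I)v = 0.
T + 4I = [[-12, 18, 6], [-12, 21, 3], [-12, 24, 0]].
Row 1: (-12)·x + (18)·y + (6)·1 = 0
Row 2: (-12)·x + (21)·y + (3)·1 = 0
Row 3: (-12)·x + (24)·y + (0)·1 = 0
Solving gives x = 2, y = 1.
Check: T·(2, 1, 1) = (-8, -4, -4) = -4·(2, 1, 1).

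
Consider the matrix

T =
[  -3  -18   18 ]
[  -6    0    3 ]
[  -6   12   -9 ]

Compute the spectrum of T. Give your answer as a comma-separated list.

-12, -3, 3

The characteristic polynomial is p(λ) = det(λI - T).
Cofactor expansion gives p(λ) = λ^3 + 12λ^2 - 9λ - 108.
Since p(3) = 0, λ = 3 is a root.
Factor out (λ - 3): p(λ) = (λ - 3)·(λ^2 + 15λ + 36).
The quadratic factors as (λ + 12)·(λ + 3).
Eigenvalues: -12, -3, 3.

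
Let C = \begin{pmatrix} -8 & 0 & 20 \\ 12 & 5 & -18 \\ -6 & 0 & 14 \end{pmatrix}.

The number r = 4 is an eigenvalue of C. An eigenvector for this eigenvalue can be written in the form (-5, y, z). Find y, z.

We need (C - 4I)v = 0.
C - 4I = [[-12, 0, 20], [12, 1, -18], [-6, 0, 10]].
Row 1: (-12)·-5 + (0)·y + (20)·z = 0
Row 2: (12)·-5 + (1)·y + (-18)·z = 0
Row 3: (-6)·-5 + (0)·y + (10)·z = 0
Solving gives y = 6, z = -3.
Check: C·(-5, 6, -3) = (-20, 24, -12) = 4·(-5, 6, -3).

6, -3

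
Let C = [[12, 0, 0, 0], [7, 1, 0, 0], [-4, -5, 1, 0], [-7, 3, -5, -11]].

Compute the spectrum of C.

C is lower triangular, so its eigenvalues are the diagonal entries.
Diagonal: 12, 1, 1, -11.

-11, 1, 1, 12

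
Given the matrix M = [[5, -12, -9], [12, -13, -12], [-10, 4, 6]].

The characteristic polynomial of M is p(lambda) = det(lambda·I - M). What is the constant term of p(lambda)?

-12

p(lambda) = lambda^3 + 2·lambda^2 - 11·lambda - 12.
The constant term is -12.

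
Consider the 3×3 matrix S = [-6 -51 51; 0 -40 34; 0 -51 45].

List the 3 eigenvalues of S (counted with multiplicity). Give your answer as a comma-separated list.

-6, -6, 11

Compute the characteristic polynomial p(λ) = det(λI - S).
Expanding along the first row, p(λ) = λ^3 + λ^2 - 96λ - 396.
Try λ = 11: p(11) = 0, so 11 is a root.
Factor out (λ - 11): p(λ) = (λ - 11)·(λ^2 + 12λ + 36).
The quadratic factor is (λ + 6)^2.
Eigenvalues: -6, -6, 11.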